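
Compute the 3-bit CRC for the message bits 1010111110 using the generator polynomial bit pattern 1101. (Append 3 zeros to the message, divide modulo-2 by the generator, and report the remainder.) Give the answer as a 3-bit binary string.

Append 3 zeros: 1010111110000. Divide by 1101 (XOR where the leading bit is 1):
  pos 0: 1010 XOR 1101 = 0111
  pos 1: 1111 XOR 1101 = 0010
  pos 3: 1011 XOR 1101 = 0110
  pos 4: 1101 XOR 1101 = 0000
  pos 8: 1000 XOR 1101 = 0101
  pos 9: 1010 XOR 1101 = 0111
Remainder (last 3 bits) = 111. This is the CRC / FCS.

111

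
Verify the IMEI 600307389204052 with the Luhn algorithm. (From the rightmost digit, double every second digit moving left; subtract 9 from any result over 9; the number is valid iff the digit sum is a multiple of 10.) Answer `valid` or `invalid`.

invalid

From the right, keep odd positions and double even positions (subtract 9 from any doubled value over 9):
  doubled (positions 2,4,...): 1 8 4 7 5 6 0 → sum 31
  kept (positions 1,3,...): 2 0 0 9 3 0 0 6 → sum 20
Total = 51.
51 mod 10 = 1, so the number is invalid.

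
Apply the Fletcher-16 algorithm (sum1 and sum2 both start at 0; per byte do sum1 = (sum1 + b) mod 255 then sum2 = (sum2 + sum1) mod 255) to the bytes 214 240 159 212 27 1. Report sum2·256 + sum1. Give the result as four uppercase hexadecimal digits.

Running sums (mod 255):
  after byte 0 (214): sum1=214, sum2=214
  after byte 1 (240): sum1=199, sum2=158
  after byte 2 (159): sum1=103, sum2=6
  after byte 3 (212): sum1=60, sum2=66
  after byte 4 (27): sum1=87, sum2=153
  after byte 5 (1): sum1=88, sum2=241
Checksum = sum2·256 + sum1 = 241·256 + 88 = 61784 = 0xF158.

F158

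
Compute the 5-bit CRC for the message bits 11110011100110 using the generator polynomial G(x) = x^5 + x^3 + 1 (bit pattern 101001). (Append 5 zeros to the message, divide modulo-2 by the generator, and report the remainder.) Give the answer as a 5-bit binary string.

Append 5 zeros: 1111001110011000000. Divide by 101001 (XOR where the leading bit is 1):
  pos 0: 111100 XOR 101001 = 010101
  pos 1: 101011 XOR 101001 = 000010
  pos 5: 101100 XOR 101001 = 000101
  pos 8: 101110 XOR 101001 = 000111
  pos 11: 111000 XOR 101001 = 010001
  pos 12: 100010 XOR 101001 = 001011
Remainder (last 5 bits) = 10110. This is the CRC / FCS.

10110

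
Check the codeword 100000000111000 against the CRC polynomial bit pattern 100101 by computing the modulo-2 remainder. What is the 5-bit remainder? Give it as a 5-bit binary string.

00000

Modulo-2 division of 100000000111000 by 100101:
  pos 0: 100000 XOR 100101 = 000101
  pos 3: 101000 XOR 100101 = 001101
  pos 5: 110111 XOR 100101 = 010010
  pos 6: 100101 XOR 100101 = 000000
Remainder = 00000 (zero — the frame passes the CRC check).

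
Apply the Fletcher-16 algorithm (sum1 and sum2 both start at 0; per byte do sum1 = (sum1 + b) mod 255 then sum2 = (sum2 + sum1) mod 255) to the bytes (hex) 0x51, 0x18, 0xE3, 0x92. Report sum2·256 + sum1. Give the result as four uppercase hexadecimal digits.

E7DF

Running sums (mod 255):
  after byte 0 (0x51): sum1=81, sum2=81
  after byte 1 (0x18): sum1=105, sum2=186
  after byte 2 (0xE3): sum1=77, sum2=8
  after byte 3 (0x92): sum1=223, sum2=231
Checksum = sum2·256 + sum1 = 231·256 + 223 = 59359 = 0xE7DF.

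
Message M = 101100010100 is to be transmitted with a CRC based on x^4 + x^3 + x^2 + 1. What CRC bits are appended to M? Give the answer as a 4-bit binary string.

Append 4 zeros: 1011000101000000. Divide by 11101 (XOR where the leading bit is 1):
  pos 0: 10110 XOR 11101 = 01011
  pos 1: 10110 XOR 11101 = 01011
  pos 2: 10110 XOR 11101 = 01011
  pos 3: 10111 XOR 11101 = 01010
  pos 4: 10100 XOR 11101 = 01001
  pos 5: 10011 XOR 11101 = 01110
  pos 6: 11100 XOR 11101 = 00001
  pos 10: 10000 XOR 11101 = 01101
  pos 11: 11010 XOR 11101 = 00111
Remainder (last 4 bits) = 0111. This is the CRC / FCS.

0111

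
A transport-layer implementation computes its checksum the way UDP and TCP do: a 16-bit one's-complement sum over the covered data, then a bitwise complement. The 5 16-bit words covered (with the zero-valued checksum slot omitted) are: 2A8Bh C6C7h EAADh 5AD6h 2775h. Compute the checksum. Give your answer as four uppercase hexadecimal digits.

One's-complement addition (fold any carry out of bit 15 back into bit 0):
  0x2A8B + 0xC6C7 = 0x0F152
  0xF152 + 0xEAAD = 0x1DBFF → wrap carry → 0xDC00
  0xDC00 + 0x5AD6 = 0x136D6 → wrap carry → 0x36D7
  0x36D7 + 0x2775 = 0x05E4C
One's-complement sum = 0x5E4C.
Checksum = ~0x5E4C & 0xFFFF = 0xA1B3.

A1B3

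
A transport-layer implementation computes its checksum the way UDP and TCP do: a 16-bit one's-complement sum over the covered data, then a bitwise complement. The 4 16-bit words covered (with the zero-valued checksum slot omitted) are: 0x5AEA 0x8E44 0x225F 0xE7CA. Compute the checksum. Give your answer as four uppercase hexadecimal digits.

0CA7

One's-complement addition (fold any carry out of bit 15 back into bit 0):
  0x5AEA + 0x8E44 = 0x0E92E
  0xE92E + 0x225F = 0x10B8D → wrap carry → 0x0B8E
  0x0B8E + 0xE7CA = 0x0F358
One's-complement sum = 0xF358.
Checksum = ~0xF358 & 0xFFFF = 0x0CA7.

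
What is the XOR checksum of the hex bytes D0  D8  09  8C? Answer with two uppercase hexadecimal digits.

8D

XOR the bytes together:
  start with 0xD0
  0xD0 ⊕ 0xD8 = 0x08
  0x08 ⊕ 0x09 = 0x01
  0x01 ⊕ 0x8C = 0x8D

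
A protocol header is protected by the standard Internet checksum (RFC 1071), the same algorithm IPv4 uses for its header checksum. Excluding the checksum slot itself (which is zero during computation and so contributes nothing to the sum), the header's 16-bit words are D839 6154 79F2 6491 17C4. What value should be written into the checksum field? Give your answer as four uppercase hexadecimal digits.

D029

One's-complement addition (fold any carry out of bit 15 back into bit 0):
  0xD839 + 0x6154 = 0x1398D → wrap carry → 0x398E
  0x398E + 0x79F2 = 0x0B380
  0xB380 + 0x6491 = 0x11811 → wrap carry → 0x1812
  0x1812 + 0x17C4 = 0x02FD6
One's-complement sum = 0x2FD6.
Checksum = ~0x2FD6 & 0xFFFF = 0xD029.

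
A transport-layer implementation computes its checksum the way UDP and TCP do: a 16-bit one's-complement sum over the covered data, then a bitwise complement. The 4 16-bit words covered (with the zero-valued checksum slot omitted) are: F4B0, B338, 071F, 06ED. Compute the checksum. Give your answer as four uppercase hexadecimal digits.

One's-complement addition (fold any carry out of bit 15 back into bit 0):
  0xF4B0 + 0xB338 = 0x1A7E8 → wrap carry → 0xA7E9
  0xA7E9 + 0x071F = 0x0AF08
  0xAF08 + 0x06ED = 0x0B5F5
One's-complement sum = 0xB5F5.
Checksum = ~0xB5F5 & 0xFFFF = 0x4A0A.

4A0A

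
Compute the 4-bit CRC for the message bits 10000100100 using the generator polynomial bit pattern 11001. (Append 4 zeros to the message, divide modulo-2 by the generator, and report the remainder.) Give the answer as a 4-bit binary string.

0110

Append 4 zeros: 100001001000000. Divide by 11001 (XOR where the leading bit is 1):
  pos 0: 10000 XOR 11001 = 01001
  pos 1: 10011 XOR 11001 = 01010
  pos 2: 10100 XOR 11001 = 01101
  pos 3: 11010 XOR 11001 = 00011
  pos 6: 11100 XOR 11001 = 00101
  pos 8: 10100 XOR 11001 = 01101
  pos 9: 11010 XOR 11001 = 00011
Remainder (last 4 bits) = 0110. This is the CRC / FCS.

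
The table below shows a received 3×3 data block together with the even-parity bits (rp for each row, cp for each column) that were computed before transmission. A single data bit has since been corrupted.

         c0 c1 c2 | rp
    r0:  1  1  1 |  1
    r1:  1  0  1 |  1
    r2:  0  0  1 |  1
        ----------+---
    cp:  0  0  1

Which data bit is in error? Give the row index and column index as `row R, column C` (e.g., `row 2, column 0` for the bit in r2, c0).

row 1, column 1

Recompute each row's even parity and compare to rp:
  r0: data parity 1, sent rp 1 → ok
  r1: data parity 0, sent rp 1 → mismatch
  r2: data parity 1, sent rp 1 → ok
Recompute each column's even parity and compare to cp:
  c0: data parity 0, sent cp 0 → ok
  c1: data parity 1, sent cp 0 → mismatch
  c2: data parity 1, sent cp 1 → ok
Exactly one row (r1) and one column (c1) fail → the flipped bit is at their intersection.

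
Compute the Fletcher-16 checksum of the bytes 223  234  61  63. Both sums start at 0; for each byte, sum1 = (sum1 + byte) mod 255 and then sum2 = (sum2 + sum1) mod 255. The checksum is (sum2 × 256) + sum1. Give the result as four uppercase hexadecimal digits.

Running sums (mod 255):
  after byte 0 (223): sum1=223, sum2=223
  after byte 1 (234): sum1=202, sum2=170
  after byte 2 (61): sum1=8, sum2=178
  after byte 3 (63): sum1=71, sum2=249
Checksum = sum2·256 + sum1 = 249·256 + 71 = 63815 = 0xF947.

F947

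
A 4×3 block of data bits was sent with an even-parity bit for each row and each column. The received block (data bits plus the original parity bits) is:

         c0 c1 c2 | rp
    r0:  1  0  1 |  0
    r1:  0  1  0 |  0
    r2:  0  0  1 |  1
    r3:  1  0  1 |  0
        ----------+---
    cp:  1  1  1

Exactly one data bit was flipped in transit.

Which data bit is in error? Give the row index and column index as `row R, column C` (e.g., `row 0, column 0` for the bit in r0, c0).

row 1, column 0

Recompute each row's even parity and compare to rp:
  r0: data parity 0, sent rp 0 → ok
  r1: data parity 1, sent rp 0 → mismatch
  r2: data parity 1, sent rp 1 → ok
  r3: data parity 0, sent rp 0 → ok
Recompute each column's even parity and compare to cp:
  c0: data parity 0, sent cp 1 → mismatch
  c1: data parity 1, sent cp 1 → ok
  c2: data parity 1, sent cp 1 → ok
Exactly one row (r1) and one column (c0) fail → the flipped bit is at their intersection.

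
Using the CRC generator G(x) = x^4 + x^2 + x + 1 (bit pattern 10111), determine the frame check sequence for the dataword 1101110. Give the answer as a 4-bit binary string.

Append 4 zeros: 11011100000. Divide by 10111 (XOR where the leading bit is 1):
  pos 0: 11011 XOR 10111 = 01100
  pos 1: 11001 XOR 10111 = 01110
  pos 2: 11100 XOR 10111 = 01011
  pos 3: 10110 XOR 10111 = 00001
Remainder (last 4 bits) = 1000. This is the CRC / FCS.

1000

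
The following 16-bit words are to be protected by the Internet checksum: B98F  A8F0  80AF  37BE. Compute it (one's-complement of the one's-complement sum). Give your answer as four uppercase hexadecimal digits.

One's-complement addition (fold any carry out of bit 15 back into bit 0):
  0xB98F + 0xA8F0 = 0x1627F → wrap carry → 0x6280
  0x6280 + 0x80AF = 0x0E32F
  0xE32F + 0x37BE = 0x11AED → wrap carry → 0x1AEE
One's-complement sum = 0x1AEE.
Checksum = ~0x1AEE & 0xFFFF = 0xE511.

E511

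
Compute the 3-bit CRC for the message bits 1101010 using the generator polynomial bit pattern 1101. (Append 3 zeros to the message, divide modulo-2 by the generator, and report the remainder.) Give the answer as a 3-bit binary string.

111

Append 3 zeros: 1101010000. Divide by 1101 (XOR where the leading bit is 1):
  pos 0: 1101 XOR 1101 = 0000
  pos 5: 1000 XOR 1101 = 0101
  pos 6: 1010 XOR 1101 = 0111
Remainder (last 3 bits) = 111. This is the CRC / FCS.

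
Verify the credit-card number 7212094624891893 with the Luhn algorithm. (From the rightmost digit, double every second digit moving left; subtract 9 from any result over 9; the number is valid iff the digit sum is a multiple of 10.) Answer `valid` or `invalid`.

From the right, keep odd positions and double even positions (subtract 9 from any doubled value over 9):
  doubled (positions 2,4,...): 9 2 7 4 8 0 2 5 → sum 37
  kept (positions 1,3,...): 3 8 9 4 6 9 2 2 → sum 43
Total = 80.
80 mod 10 = 0, so the number is valid.

valid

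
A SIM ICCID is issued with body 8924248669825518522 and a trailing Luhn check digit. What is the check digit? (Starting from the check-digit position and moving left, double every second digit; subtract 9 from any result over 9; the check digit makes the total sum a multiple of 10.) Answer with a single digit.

1

Partial digits right→left: 2 2 5 8 1 5 5 2 8 9 6 6 8 4 2 4 2 9 8
Double every second digit counting from the check-digit position (so the 1st, 3rd, 5th, ... of the partial from the right).
  doubled (with −9 where >9): 4 1 2 1 7 3 7 4 4 7 → sum 40
  kept as-is: 2 8 5 2 9 6 4 4 9 → sum 49
Total = 40 + 49 = 89.
Check digit = (10 − (89 mod 10)) mod 10 = 1.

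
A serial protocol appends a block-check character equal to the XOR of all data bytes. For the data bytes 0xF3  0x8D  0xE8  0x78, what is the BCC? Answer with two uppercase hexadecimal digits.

EE

XOR the bytes together:
  start with 0xF3
  0xF3 ⊕ 0x8D = 0x7E
  0x7E ⊕ 0xE8 = 0x96
  0x96 ⊕ 0x78 = 0xEE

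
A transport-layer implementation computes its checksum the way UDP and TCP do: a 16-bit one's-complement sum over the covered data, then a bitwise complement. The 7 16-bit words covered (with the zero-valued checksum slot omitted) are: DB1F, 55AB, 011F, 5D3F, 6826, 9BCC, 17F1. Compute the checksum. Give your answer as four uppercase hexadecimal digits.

54F2

One's-complement addition (fold any carry out of bit 15 back into bit 0):
  0xDB1F + 0x55AB = 0x130CA → wrap carry → 0x30CB
  0x30CB + 0x011F = 0x031EA
  0x31EA + 0x5D3F = 0x08F29
  0x8F29 + 0x6826 = 0x0F74F
  0xF74F + 0x9BCC = 0x1931B → wrap carry → 0x931C
  0x931C + 0x17F1 = 0x0AB0D
One's-complement sum = 0xAB0D.
Checksum = ~0xAB0D & 0xFFFF = 0x54F2.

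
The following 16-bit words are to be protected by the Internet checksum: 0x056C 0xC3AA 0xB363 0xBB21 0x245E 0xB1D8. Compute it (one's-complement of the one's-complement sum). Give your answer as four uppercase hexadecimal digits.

F22C

One's-complement addition (fold any carry out of bit 15 back into bit 0):
  0x056C + 0xC3AA = 0x0C916
  0xC916 + 0xB363 = 0x17C79 → wrap carry → 0x7C7A
  0x7C7A + 0xBB21 = 0x1379B → wrap carry → 0x379C
  0x379C + 0x245E = 0x05BFA
  0x5BFA + 0xB1D8 = 0x10DD2 → wrap carry → 0x0DD3
One's-complement sum = 0x0DD3.
Checksum = ~0x0DD3 & 0xFFFF = 0xF22C.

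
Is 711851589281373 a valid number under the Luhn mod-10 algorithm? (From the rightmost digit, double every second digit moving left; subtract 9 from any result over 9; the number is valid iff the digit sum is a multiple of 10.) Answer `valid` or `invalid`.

valid

From the right, keep odd positions and double even positions (subtract 9 from any doubled value over 9):
  doubled (positions 2,4,...): 5 2 4 7 2 7 2 → sum 29
  kept (positions 1,3,...): 3 3 8 9 5 5 1 7 → sum 41
Total = 70.
70 mod 10 = 0, so the number is valid.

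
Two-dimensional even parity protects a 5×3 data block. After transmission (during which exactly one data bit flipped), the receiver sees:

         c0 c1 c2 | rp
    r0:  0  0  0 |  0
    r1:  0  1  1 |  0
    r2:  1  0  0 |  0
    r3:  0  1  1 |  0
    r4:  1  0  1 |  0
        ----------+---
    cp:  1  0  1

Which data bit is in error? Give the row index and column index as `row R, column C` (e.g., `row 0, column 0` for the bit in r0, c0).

Recompute each row's even parity and compare to rp:
  r0: data parity 0, sent rp 0 → ok
  r1: data parity 0, sent rp 0 → ok
  r2: data parity 1, sent rp 0 → mismatch
  r3: data parity 0, sent rp 0 → ok
  r4: data parity 0, sent rp 0 → ok
Recompute each column's even parity and compare to cp:
  c0: data parity 0, sent cp 1 → mismatch
  c1: data parity 0, sent cp 0 → ok
  c2: data parity 1, sent cp 1 → ok
Exactly one row (r2) and one column (c0) fail → the flipped bit is at their intersection.

row 2, column 0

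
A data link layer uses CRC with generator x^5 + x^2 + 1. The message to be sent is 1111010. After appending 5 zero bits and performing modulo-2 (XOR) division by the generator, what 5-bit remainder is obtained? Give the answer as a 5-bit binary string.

01011

Append 5 zeros: 111101000000. Divide by 100101 (XOR where the leading bit is 1):
  pos 0: 111101 XOR 100101 = 011000
  pos 1: 110000 XOR 100101 = 010101
  pos 2: 101010 XOR 100101 = 001111
  pos 4: 111100 XOR 100101 = 011001
  pos 5: 110010 XOR 100101 = 010111
  pos 6: 101110 XOR 100101 = 001011
Remainder (last 5 bits) = 01011. This is the CRC / FCS.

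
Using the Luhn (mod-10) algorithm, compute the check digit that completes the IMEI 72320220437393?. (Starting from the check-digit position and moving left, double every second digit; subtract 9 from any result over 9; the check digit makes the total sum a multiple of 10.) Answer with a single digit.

Partial digits right→left: 3 9 3 7 3 4 0 2 2 0 2 3 2 7
Double every second digit counting from the check-digit position (so the 1st, 3rd, 5th, ... of the partial from the right).
  doubled (with −9 where >9): 6 6 6 0 4 4 4 → sum 30
  kept as-is: 9 7 4 2 0 3 7 → sum 32
Total = 30 + 32 = 62.
Check digit = (10 − (62 mod 10)) mod 10 = 8.

8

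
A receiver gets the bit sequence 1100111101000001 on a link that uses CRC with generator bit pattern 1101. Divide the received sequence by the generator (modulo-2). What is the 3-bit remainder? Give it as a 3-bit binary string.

000

Modulo-2 division of 1100111101000001 by 1101:
  pos 0: 1100 XOR 1101 = 0001
  pos 3: 1111 XOR 1101 = 0010
  pos 5: 1010 XOR 1101 = 0111
  pos 6: 1111 XOR 1101 = 0010
  pos 8: 1000 XOR 1101 = 0101
  pos 9: 1010 XOR 1101 = 0111
  pos 10: 1110 XOR 1101 = 0011
  pos 12: 1101 XOR 1101 = 0000
Remainder = 000 (zero — the frame passes the CRC check).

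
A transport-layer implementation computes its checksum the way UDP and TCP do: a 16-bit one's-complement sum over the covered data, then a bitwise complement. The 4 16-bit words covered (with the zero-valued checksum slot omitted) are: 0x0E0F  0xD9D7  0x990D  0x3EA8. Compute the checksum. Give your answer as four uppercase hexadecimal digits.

One's-complement addition (fold any carry out of bit 15 back into bit 0):
  0x0E0F + 0xD9D7 = 0x0E7E6
  0xE7E6 + 0x990D = 0x180F3 → wrap carry → 0x80F4
  0x80F4 + 0x3EA8 = 0x0BF9C
One's-complement sum = 0xBF9C.
Checksum = ~0xBF9C & 0xFFFF = 0x4063.

4063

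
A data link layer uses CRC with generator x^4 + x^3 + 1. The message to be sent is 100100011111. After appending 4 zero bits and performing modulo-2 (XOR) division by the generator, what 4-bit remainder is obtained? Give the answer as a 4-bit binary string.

Append 4 zeros: 1001000111110000. Divide by 11001 (XOR where the leading bit is 1):
  pos 0: 10010 XOR 11001 = 01011
  pos 1: 10110 XOR 11001 = 01111
  pos 2: 11110 XOR 11001 = 00111
  pos 4: 11111 XOR 11001 = 00110
  pos 6: 11011 XOR 11001 = 00010
  pos 9: 10100 XOR 11001 = 01101
  pos 10: 11010 XOR 11001 = 00011
Remainder (last 4 bits) = 0110. This is the CRC / FCS.

0110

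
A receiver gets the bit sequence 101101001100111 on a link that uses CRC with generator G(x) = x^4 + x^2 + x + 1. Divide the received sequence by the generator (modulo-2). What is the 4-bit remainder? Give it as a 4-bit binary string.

1110

Modulo-2 division of 101101001100111 by 10111:
  pos 0: 10110 XOR 10111 = 00001
  pos 4: 11001 XOR 10111 = 01110
  pos 5: 11101 XOR 10111 = 01010
  pos 6: 10100 XOR 10111 = 00011
  pos 9: 11011 XOR 10111 = 01100
  pos 10: 11001 XOR 10111 = 01110
Remainder = 1110 (nonzero — an error is detected).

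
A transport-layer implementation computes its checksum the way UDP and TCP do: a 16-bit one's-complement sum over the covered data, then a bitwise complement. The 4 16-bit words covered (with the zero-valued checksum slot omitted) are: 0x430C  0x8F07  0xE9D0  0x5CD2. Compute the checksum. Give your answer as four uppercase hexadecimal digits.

One's-complement addition (fold any carry out of bit 15 back into bit 0):
  0x430C + 0x8F07 = 0x0D213
  0xD213 + 0xE9D0 = 0x1BBE3 → wrap carry → 0xBBE4
  0xBBE4 + 0x5CD2 = 0x118B6 → wrap carry → 0x18B7
One's-complement sum = 0x18B7.
Checksum = ~0x18B7 & 0xFFFF = 0xE748.

E748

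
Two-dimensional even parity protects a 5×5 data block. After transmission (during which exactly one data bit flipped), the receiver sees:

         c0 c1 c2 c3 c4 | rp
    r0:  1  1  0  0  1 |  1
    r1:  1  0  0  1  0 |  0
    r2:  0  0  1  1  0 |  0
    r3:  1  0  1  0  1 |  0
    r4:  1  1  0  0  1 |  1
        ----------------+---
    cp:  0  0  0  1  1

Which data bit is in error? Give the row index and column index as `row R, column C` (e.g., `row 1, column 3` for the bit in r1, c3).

row 3, column 3

Recompute each row's even parity and compare to rp:
  r0: data parity 1, sent rp 1 → ok
  r1: data parity 0, sent rp 0 → ok
  r2: data parity 0, sent rp 0 → ok
  r3: data parity 1, sent rp 0 → mismatch
  r4: data parity 1, sent rp 1 → ok
Recompute each column's even parity and compare to cp:
  c0: data parity 0, sent cp 0 → ok
  c1: data parity 0, sent cp 0 → ok
  c2: data parity 0, sent cp 0 → ok
  c3: data parity 0, sent cp 1 → mismatch
  c4: data parity 1, sent cp 1 → ok
Exactly one row (r3) and one column (c3) fail → the flipped bit is at their intersection.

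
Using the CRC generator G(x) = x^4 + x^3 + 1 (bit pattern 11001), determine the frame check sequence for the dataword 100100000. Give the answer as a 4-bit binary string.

0110

Append 4 zeros: 1001000000000. Divide by 11001 (XOR where the leading bit is 1):
  pos 0: 10010 XOR 11001 = 01011
  pos 1: 10110 XOR 11001 = 01111
  pos 2: 11110 XOR 11001 = 00111
  pos 4: 11100 XOR 11001 = 00101
  pos 6: 10100 XOR 11001 = 01101
  pos 7: 11010 XOR 11001 = 00011
Remainder (last 4 bits) = 0110. This is the CRC / FCS.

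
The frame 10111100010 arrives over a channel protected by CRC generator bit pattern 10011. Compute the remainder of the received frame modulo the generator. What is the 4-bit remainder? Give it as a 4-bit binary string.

0001

Modulo-2 division of 10111100010 by 10011:
  pos 0: 10111 XOR 10011 = 00100
  pos 2: 10010 XOR 10011 = 00001
  pos 6: 10010 XOR 10011 = 00001
Remainder = 0001 (nonzero — an error is detected).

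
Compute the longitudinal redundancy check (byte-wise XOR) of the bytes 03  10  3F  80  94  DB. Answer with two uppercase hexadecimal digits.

E3

XOR the bytes together:
  start with 0x03
  0x03 ⊕ 0x10 = 0x13
  0x13 ⊕ 0x3F = 0x2C
  0x2C ⊕ 0x80 = 0xAC
  0xAC ⊕ 0x94 = 0x38
  0x38 ⊕ 0xDB = 0xE3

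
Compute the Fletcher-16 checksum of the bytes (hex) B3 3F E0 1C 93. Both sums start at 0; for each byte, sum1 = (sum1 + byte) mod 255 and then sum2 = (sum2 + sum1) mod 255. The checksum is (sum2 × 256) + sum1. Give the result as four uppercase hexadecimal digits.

Running sums (mod 255):
  after byte 0 (B3): sum1=179, sum2=179
  after byte 1 (3F): sum1=242, sum2=166
  after byte 2 (E0): sum1=211, sum2=122
  after byte 3 (1C): sum1=239, sum2=106
  after byte 4 (93): sum1=131, sum2=237
Checksum = sum2·256 + sum1 = 237·256 + 131 = 60803 = 0xED83.

ED83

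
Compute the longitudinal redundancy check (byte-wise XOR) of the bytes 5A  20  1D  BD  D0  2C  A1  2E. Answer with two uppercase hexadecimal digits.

XOR the bytes together:
  start with 0x5A
  0x5A ⊕ 0x20 = 0x7A
  0x7A ⊕ 0x1D = 0x67
  0x67 ⊕ 0xBD = 0xDA
  0xDA ⊕ 0xD0 = 0x0A
  0x0A ⊕ 0x2C = 0x26
  0x26 ⊕ 0xA1 = 0x87
  0x87 ⊕ 0x2E = 0xA9

A9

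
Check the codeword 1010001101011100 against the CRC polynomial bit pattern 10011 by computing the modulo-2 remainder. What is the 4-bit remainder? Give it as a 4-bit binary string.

Modulo-2 division of 1010001101011100 by 10011:
  pos 0: 10100 XOR 10011 = 00111
  pos 2: 11101 XOR 10011 = 01110
  pos 3: 11101 XOR 10011 = 01110
  pos 4: 11100 XOR 10011 = 01111
  pos 5: 11111 XOR 10011 = 01100
  pos 6: 11000 XOR 10011 = 01011
  pos 7: 10111 XOR 10011 = 00100
  pos 9: 10011 XOR 10011 = 00000
Remainder = 0000 (zero — the frame passes the CRC check).

0000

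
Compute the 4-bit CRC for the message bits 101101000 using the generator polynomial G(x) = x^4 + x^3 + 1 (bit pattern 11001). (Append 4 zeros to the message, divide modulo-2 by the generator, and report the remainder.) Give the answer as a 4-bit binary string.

1011

Append 4 zeros: 1011010000000. Divide by 11001 (XOR where the leading bit is 1):
  pos 0: 10110 XOR 11001 = 01111
  pos 1: 11111 XOR 11001 = 00110
  pos 3: 11000 XOR 11001 = 00001
  pos 7: 10000 XOR 11001 = 01001
  pos 8: 10010 XOR 11001 = 01011
Remainder (last 4 bits) = 1011. This is the CRC / FCS.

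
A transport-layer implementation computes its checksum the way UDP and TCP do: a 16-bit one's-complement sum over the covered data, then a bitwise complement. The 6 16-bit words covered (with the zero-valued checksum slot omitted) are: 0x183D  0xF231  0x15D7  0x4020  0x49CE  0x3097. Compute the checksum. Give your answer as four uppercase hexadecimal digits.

2534

One's-complement addition (fold any carry out of bit 15 back into bit 0):
  0x183D + 0xF231 = 0x10A6E → wrap carry → 0x0A6F
  0x0A6F + 0x15D7 = 0x02046
  0x2046 + 0x4020 = 0x06066
  0x6066 + 0x49CE = 0x0AA34
  0xAA34 + 0x3097 = 0x0DACB
One's-complement sum = 0xDACB.
Checksum = ~0xDACB & 0xFFFF = 0x2534.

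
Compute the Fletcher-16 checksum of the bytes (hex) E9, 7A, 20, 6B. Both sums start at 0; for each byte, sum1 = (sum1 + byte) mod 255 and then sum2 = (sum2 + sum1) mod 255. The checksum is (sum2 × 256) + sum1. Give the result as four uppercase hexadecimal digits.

C2EF

Running sums (mod 255):
  after byte 0 (E9): sum1=233, sum2=233
  after byte 1 (7A): sum1=100, sum2=78
  after byte 2 (20): sum1=132, sum2=210
  after byte 3 (6B): sum1=239, sum2=194
Checksum = sum2·256 + sum1 = 194·256 + 239 = 49903 = 0xC2EF.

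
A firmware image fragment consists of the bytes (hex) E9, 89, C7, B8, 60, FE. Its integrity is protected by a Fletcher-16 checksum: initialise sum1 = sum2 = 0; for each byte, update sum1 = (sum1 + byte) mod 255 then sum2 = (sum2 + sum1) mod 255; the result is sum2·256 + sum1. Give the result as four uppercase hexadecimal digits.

3453

Running sums (mod 255):
  after byte 0 (E9): sum1=233, sum2=233
  after byte 1 (89): sum1=115, sum2=93
  after byte 2 (C7): sum1=59, sum2=152
  after byte 3 (B8): sum1=243, sum2=140
  after byte 4 (60): sum1=84, sum2=224
  after byte 5 (FE): sum1=83, sum2=52
Checksum = sum2·256 + sum1 = 52·256 + 83 = 13395 = 0x3453.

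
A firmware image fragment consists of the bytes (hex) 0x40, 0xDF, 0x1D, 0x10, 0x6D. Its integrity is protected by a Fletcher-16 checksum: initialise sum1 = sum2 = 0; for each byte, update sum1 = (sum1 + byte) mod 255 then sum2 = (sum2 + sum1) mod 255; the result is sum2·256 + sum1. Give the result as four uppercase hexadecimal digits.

A5BA

Running sums (mod 255):
  after byte 0 (0x40): sum1=64, sum2=64
  after byte 1 (0xDF): sum1=32, sum2=96
  after byte 2 (0x1D): sum1=61, sum2=157
  after byte 3 (0x10): sum1=77, sum2=234
  after byte 4 (0x6D): sum1=186, sum2=165
Checksum = sum2·256 + sum1 = 165·256 + 186 = 42426 = 0xA5BA.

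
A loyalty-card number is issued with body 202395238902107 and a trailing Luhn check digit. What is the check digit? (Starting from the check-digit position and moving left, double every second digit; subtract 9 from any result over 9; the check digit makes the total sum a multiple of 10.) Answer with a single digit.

Partial digits right→left: 7 0 1 2 0 9 8 3 2 5 9 3 2 0 2
Double every second digit counting from the check-digit position (so the 1st, 3rd, 5th, ... of the partial from the right).
  doubled (with −9 where >9): 5 2 0 7 4 9 4 4 → sum 35
  kept as-is: 0 2 9 3 5 3 0 → sum 22
Total = 35 + 22 = 57.
Check digit = (10 − (57 mod 10)) mod 10 = 3.

3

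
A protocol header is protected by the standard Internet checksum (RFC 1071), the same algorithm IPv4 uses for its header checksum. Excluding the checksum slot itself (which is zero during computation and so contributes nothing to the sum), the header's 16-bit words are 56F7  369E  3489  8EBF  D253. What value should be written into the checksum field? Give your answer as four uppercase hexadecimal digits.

One's-complement addition (fold any carry out of bit 15 back into bit 0):
  0x56F7 + 0x369E = 0x08D95
  0x8D95 + 0x3489 = 0x0C21E
  0xC21E + 0x8EBF = 0x150DD → wrap carry → 0x50DE
  0x50DE + 0xD253 = 0x12331 → wrap carry → 0x2332
One's-complement sum = 0x2332.
Checksum = ~0x2332 & 0xFFFF = 0xDCCD.

DCCD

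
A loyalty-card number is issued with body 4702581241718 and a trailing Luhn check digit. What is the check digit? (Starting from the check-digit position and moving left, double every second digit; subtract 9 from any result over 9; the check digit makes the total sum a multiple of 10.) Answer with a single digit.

8

Partial digits right→left: 8 1 7 1 4 2 1 8 5 2 0 7 4
Double every second digit counting from the check-digit position (so the 1st, 3rd, 5th, ... of the partial from the right).
  doubled (with −9 where >9): 7 5 8 2 1 0 8 → sum 31
  kept as-is: 1 1 2 8 2 7 → sum 21
Total = 31 + 21 = 52.
Check digit = (10 − (52 mod 10)) mod 10 = 8.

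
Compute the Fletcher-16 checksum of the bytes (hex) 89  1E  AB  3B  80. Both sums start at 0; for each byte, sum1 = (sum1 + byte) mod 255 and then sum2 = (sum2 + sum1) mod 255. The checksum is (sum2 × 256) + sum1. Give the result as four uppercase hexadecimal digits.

220F

Running sums (mod 255):
  after byte 0 (89): sum1=137, sum2=137
  after byte 1 (1E): sum1=167, sum2=49
  after byte 2 (AB): sum1=83, sum2=132
  after byte 3 (3B): sum1=142, sum2=19
  after byte 4 (80): sum1=15, sum2=34
Checksum = sum2·256 + sum1 = 34·256 + 15 = 8719 = 0x220F.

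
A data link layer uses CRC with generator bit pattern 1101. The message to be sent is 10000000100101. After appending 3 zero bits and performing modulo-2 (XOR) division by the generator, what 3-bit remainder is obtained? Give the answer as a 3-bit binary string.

000

Append 3 zeros: 10000000100101000. Divide by 1101 (XOR where the leading bit is 1):
  pos 0: 1000 XOR 1101 = 0101
  pos 1: 1010 XOR 1101 = 0111
  pos 2: 1110 XOR 1101 = 0011
  pos 4: 1100 XOR 1101 = 0001
  pos 7: 1100 XOR 1101 = 0001
  pos 10: 1101 XOR 1101 = 0000
Remainder (last 3 bits) = 000. This is the CRC / FCS.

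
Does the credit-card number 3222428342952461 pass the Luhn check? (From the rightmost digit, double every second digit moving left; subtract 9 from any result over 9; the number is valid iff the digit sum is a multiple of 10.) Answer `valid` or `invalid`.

From the right, keep odd positions and double even positions (subtract 9 from any doubled value over 9):
  doubled (positions 2,4,...): 3 4 9 8 7 8 4 6 → sum 49
  kept (positions 1,3,...): 1 4 5 2 3 2 2 2 → sum 21
Total = 70.
70 mod 10 = 0, so the number is valid.

valid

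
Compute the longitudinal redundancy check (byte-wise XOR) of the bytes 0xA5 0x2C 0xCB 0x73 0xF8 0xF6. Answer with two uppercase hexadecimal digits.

3F

XOR the bytes together:
  start with 0xA5
  0xA5 ⊕ 0x2C = 0x89
  0x89 ⊕ 0xCB = 0x42
  0x42 ⊕ 0x73 = 0x31
  0x31 ⊕ 0xF8 = 0xC9
  0xC9 ⊕ 0xF6 = 0x3F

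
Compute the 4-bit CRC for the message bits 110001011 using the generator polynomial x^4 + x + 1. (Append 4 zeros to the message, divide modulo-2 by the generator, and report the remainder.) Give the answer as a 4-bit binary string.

Append 4 zeros: 1100010110000. Divide by 10011 (XOR where the leading bit is 1):
  pos 0: 11000 XOR 10011 = 01011
  pos 1: 10111 XOR 10011 = 00100
  pos 3: 10001 XOR 10011 = 00010
  pos 6: 10100 XOR 10011 = 00111
  pos 8: 11100 XOR 10011 = 01111
Remainder (last 4 bits) = 1111. This is the CRC / FCS.

1111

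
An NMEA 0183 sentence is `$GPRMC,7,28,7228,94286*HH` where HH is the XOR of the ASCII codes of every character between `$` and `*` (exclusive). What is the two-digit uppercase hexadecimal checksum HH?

48

XOR the ASCII codes of the payload characters:
  'G' = 0x47 → acc = 0x47
  'P' = 0x50 → acc = 0x17
  'R' = 0x52 → acc = 0x45
  'M' = 0x4D → acc = 0x08
  'C' = 0x43 → acc = 0x4B
  ',' = 0x2C → acc = 0x67
  '7' = 0x37 → acc = 0x50
  ',' = 0x2C → acc = 0x7C
  '2' = 0x32 → acc = 0x4E
  '8' = 0x38 → acc = 0x76
  ',' = 0x2C → acc = 0x5A
  '7' = 0x37 → acc = 0x6D
  '2' = 0x32 → acc = 0x5F
  '2' = 0x32 → acc = 0x6D
  '8' = 0x38 → acc = 0x55
  ',' = 0x2C → acc = 0x79
  '9' = 0x39 → acc = 0x40
  '4' = 0x34 → acc = 0x74
  '2' = 0x32 → acc = 0x46
  '8' = 0x38 → acc = 0x7E
  '6' = 0x36 → acc = 0x48
Checksum = 0x48.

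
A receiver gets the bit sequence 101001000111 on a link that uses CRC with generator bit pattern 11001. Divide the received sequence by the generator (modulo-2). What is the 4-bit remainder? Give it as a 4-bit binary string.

0000

Modulo-2 division of 101001000111 by 11001:
  pos 0: 10100 XOR 11001 = 01101
  pos 1: 11011 XOR 11001 = 00010
  pos 4: 10000 XOR 11001 = 01001
  pos 5: 10011 XOR 11001 = 01010
  pos 6: 10101 XOR 11001 = 01100
  pos 7: 11001 XOR 11001 = 00000
Remainder = 0000 (zero — the frame passes the CRC check).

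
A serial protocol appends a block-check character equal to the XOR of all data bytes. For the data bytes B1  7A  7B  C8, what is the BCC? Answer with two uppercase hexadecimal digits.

XOR the bytes together:
  start with 0xB1
  0xB1 ⊕ 0x7A = 0xCB
  0xCB ⊕ 0x7B = 0xB0
  0xB0 ⊕ 0xC8 = 0x78

78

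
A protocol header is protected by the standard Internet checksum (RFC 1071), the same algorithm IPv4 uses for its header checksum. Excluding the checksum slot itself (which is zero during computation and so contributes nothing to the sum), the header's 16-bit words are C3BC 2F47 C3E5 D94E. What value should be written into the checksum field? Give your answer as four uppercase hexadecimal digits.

One's-complement addition (fold any carry out of bit 15 back into bit 0):
  0xC3BC + 0x2F47 = 0x0F303
  0xF303 + 0xC3E5 = 0x1B6E8 → wrap carry → 0xB6E9
  0xB6E9 + 0xD94E = 0x19037 → wrap carry → 0x9038
One's-complement sum = 0x9038.
Checksum = ~0x9038 & 0xFFFF = 0x6FC7.

6FC7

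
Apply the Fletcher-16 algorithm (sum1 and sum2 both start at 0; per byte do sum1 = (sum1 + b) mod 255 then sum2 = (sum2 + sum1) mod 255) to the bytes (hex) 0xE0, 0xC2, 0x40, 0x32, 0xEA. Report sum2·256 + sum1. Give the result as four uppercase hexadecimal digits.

7F01

Running sums (mod 255):
  after byte 0 (0xE0): sum1=224, sum2=224
  after byte 1 (0xC2): sum1=163, sum2=132
  after byte 2 (0x40): sum1=227, sum2=104
  after byte 3 (0x32): sum1=22, sum2=126
  after byte 4 (0xEA): sum1=1, sum2=127
Checksum = sum2·256 + sum1 = 127·256 + 1 = 32513 = 0x7F01.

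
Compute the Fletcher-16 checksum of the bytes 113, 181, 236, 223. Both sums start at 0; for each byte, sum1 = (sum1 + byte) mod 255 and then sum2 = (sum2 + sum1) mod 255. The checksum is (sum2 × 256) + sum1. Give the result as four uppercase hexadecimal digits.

A0F3

Running sums (mod 255):
  after byte 0 (113): sum1=113, sum2=113
  after byte 1 (181): sum1=39, sum2=152
  after byte 2 (236): sum1=20, sum2=172
  after byte 3 (223): sum1=243, sum2=160
Checksum = sum2·256 + sum1 = 160·256 + 243 = 41203 = 0xA0F3.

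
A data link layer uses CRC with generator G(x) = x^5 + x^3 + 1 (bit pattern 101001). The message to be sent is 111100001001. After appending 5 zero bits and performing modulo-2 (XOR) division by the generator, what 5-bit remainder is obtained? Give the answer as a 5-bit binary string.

01111

Append 5 zeros: 11110000100100000. Divide by 101001 (XOR where the leading bit is 1):
  pos 0: 111100 XOR 101001 = 010101
  pos 1: 101010 XOR 101001 = 000011
  pos 5: 110100 XOR 101001 = 011101
  pos 6: 111011 XOR 101001 = 010010
  pos 7: 100100 XOR 101001 = 001101
  pos 9: 110100 XOR 101001 = 011101
  pos 10: 111010 XOR 101001 = 010011
  pos 11: 100110 XOR 101001 = 001111
Remainder (last 5 bits) = 01111. This is the CRC / FCS.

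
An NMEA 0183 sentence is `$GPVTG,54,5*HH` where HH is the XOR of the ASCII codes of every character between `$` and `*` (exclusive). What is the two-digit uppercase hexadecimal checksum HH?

XOR the ASCII codes of the payload characters:
  'G' = 0x47 → acc = 0x47
  'P' = 0x50 → acc = 0x17
  'V' = 0x56 → acc = 0x41
  'T' = 0x54 → acc = 0x15
  'G' = 0x47 → acc = 0x52
  ',' = 0x2C → acc = 0x7E
  '5' = 0x35 → acc = 0x4B
  '4' = 0x34 → acc = 0x7F
  ',' = 0x2C → acc = 0x53
  '5' = 0x35 → acc = 0x66
Checksum = 0x66.

66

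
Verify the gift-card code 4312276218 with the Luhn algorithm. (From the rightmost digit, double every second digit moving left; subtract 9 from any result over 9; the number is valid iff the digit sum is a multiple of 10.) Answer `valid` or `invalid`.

From the right, keep odd positions and double even positions (subtract 9 from any doubled value over 9):
  doubled (positions 2,4,...): 2 3 4 2 8 → sum 19
  kept (positions 1,3,...): 8 2 7 2 3 → sum 22
Total = 41.
41 mod 10 = 1, so the number is invalid.

invalid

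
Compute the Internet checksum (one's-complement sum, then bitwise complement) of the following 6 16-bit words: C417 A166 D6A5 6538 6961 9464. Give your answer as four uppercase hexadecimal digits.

60DD

One's-complement addition (fold any carry out of bit 15 back into bit 0):
  0xC417 + 0xA166 = 0x1657D → wrap carry → 0x657E
  0x657E + 0xD6A5 = 0x13C23 → wrap carry → 0x3C24
  0x3C24 + 0x6538 = 0x0A15C
  0xA15C + 0x6961 = 0x10ABD → wrap carry → 0x0ABE
  0x0ABE + 0x9464 = 0x09F22
One's-complement sum = 0x9F22.
Checksum = ~0x9F22 & 0xFFFF = 0x60DD.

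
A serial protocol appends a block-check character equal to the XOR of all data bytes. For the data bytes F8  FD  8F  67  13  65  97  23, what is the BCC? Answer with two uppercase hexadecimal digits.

2F

XOR the bytes together:
  start with 0xF8
  0xF8 ⊕ 0xFD = 0x05
  0x05 ⊕ 0x8F = 0x8A
  0x8A ⊕ 0x67 = 0xED
  0xED ⊕ 0x13 = 0xFE
  0xFE ⊕ 0x65 = 0x9B
  0x9B ⊕ 0x97 = 0x0C
  0x0C ⊕ 0x23 = 0x2F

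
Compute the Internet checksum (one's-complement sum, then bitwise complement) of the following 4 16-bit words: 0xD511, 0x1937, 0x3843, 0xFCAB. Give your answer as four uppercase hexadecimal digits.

DCC7

One's-complement addition (fold any carry out of bit 15 back into bit 0):
  0xD511 + 0x1937 = 0x0EE48
  0xEE48 + 0x3843 = 0x1268B → wrap carry → 0x268C
  0x268C + 0xFCAB = 0x12337 → wrap carry → 0x2338
One's-complement sum = 0x2338.
Checksum = ~0x2338 & 0xFFFF = 0xDCC7.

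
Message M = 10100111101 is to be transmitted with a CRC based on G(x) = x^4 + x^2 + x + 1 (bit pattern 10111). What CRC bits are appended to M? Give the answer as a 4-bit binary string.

0100

Append 4 zeros: 101001111010000. Divide by 10111 (XOR where the leading bit is 1):
  pos 0: 10100 XOR 10111 = 00011
  pos 3: 11111 XOR 10111 = 01000
  pos 4: 10001 XOR 10111 = 00110
  pos 6: 11001 XOR 10111 = 01110
  pos 7: 11100 XOR 10111 = 01011
  pos 8: 10110 XOR 10111 = 00001
Remainder (last 4 bits) = 0100. This is the CRC / FCS.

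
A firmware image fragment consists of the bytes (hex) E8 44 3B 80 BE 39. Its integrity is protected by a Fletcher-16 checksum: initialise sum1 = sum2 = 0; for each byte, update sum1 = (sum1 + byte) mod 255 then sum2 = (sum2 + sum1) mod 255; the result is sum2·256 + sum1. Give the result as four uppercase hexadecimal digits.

EFE0

Running sums (mod 255):
  after byte 0 (E8): sum1=232, sum2=232
  after byte 1 (44): sum1=45, sum2=22
  after byte 2 (3B): sum1=104, sum2=126
  after byte 3 (80): sum1=232, sum2=103
  after byte 4 (BE): sum1=167, sum2=15
  after byte 5 (39): sum1=224, sum2=239
Checksum = sum2·256 + sum1 = 239·256 + 224 = 61408 = 0xEFE0.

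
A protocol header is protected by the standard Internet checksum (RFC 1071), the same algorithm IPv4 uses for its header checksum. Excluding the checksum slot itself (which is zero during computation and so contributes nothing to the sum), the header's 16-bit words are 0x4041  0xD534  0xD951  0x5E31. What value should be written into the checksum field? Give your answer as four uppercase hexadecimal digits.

One's-complement addition (fold any carry out of bit 15 back into bit 0):
  0x4041 + 0xD534 = 0x11575 → wrap carry → 0x1576
  0x1576 + 0xD951 = 0x0EEC7
  0xEEC7 + 0x5E31 = 0x14CF8 → wrap carry → 0x4CF9
One's-complement sum = 0x4CF9.
Checksum = ~0x4CF9 & 0xFFFF = 0xB306.

B306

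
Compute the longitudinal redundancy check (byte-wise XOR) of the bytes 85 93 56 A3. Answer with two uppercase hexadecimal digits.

XOR the bytes together:
  start with 0x85
  0x85 ⊕ 0x93 = 0x16
  0x16 ⊕ 0x56 = 0x40
  0x40 ⊕ 0xA3 = 0xE3

E3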